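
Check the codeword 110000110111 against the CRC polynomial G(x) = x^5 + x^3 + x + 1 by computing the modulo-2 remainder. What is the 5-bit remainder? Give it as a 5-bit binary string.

00010

Modulo-2 division of 110000110111 by 101011:
  pos 0: 110000 XOR 101011 = 011011
  pos 1: 110111 XOR 101011 = 011100
  pos 2: 111001 XOR 101011 = 010010
  pos 3: 100100 XOR 101011 = 001111
  pos 5: 111111 XOR 101011 = 010100
  pos 6: 101001 XOR 101011 = 000010
Remainder = 00010 (nonzero — an error is detected).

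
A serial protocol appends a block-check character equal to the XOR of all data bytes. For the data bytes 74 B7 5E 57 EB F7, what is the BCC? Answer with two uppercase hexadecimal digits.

D6

XOR the bytes together:
  start with 0x74
  0x74 ⊕ 0xB7 = 0xC3
  0xC3 ⊕ 0x5E = 0x9D
  0x9D ⊕ 0x57 = 0xCA
  0xCA ⊕ 0xEB = 0x21
  0x21 ⊕ 0xF7 = 0xD6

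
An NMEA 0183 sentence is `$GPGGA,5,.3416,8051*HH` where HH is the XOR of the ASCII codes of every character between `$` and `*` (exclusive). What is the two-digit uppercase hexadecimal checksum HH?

6D

XOR the ASCII codes of the payload characters:
  'G' = 0x47 → acc = 0x47
  'P' = 0x50 → acc = 0x17
  'G' = 0x47 → acc = 0x50
  'G' = 0x47 → acc = 0x17
  'A' = 0x41 → acc = 0x56
  ',' = 0x2C → acc = 0x7A
  '5' = 0x35 → acc = 0x4F
  ',' = 0x2C → acc = 0x63
  '.' = 0x2E → acc = 0x4D
  '3' = 0x33 → acc = 0x7E
  '4' = 0x34 → acc = 0x4A
  '1' = 0x31 → acc = 0x7B
  '6' = 0x36 → acc = 0x4D
  ',' = 0x2C → acc = 0x61
  '8' = 0x38 → acc = 0x59
  '0' = 0x30 → acc = 0x69
  '5' = 0x35 → acc = 0x5C
  '1' = 0x31 → acc = 0x6D
Checksum = 0x6D.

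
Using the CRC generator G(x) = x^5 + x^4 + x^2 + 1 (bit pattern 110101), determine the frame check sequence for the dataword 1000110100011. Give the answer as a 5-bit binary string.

Append 5 zeros: 100011010001100000. Divide by 110101 (XOR where the leading bit is 1):
  pos 0: 100011 XOR 110101 = 010110
  pos 1: 101100 XOR 110101 = 011001
  pos 2: 110011 XOR 110101 = 000110
  pos 5: 110000 XOR 110101 = 000101
  pos 8: 101110 XOR 110101 = 011011
  pos 9: 110110 XOR 110101 = 000011
Remainder (last 5 bits) = 11000. This is the CRC / FCS.

11000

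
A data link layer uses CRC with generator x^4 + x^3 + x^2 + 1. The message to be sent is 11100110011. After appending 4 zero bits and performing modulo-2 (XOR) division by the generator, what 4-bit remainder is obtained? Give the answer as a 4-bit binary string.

Append 4 zeros: 111001100110000. Divide by 11101 (XOR where the leading bit is 1):
  pos 0: 11100 XOR 11101 = 00001
  pos 4: 11100 XOR 11101 = 00001
  pos 8: 11100 XOR 11101 = 00001
Remainder (last 4 bits) = 0100. This is the CRC / FCS.

0100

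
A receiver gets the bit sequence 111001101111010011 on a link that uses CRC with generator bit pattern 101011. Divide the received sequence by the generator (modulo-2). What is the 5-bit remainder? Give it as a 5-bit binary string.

Modulo-2 division of 111001101111010011 by 101011:
  pos 0: 111001 XOR 101011 = 010010
  pos 1: 100101 XOR 101011 = 001110
  pos 3: 111001 XOR 101011 = 010010
  pos 4: 100101 XOR 101011 = 001110
  pos 6: 111011 XOR 101011 = 010000
  pos 7: 100000 XOR 101011 = 001011
  pos 9: 101110 XOR 101011 = 000101
  pos 12: 101011 XOR 101011 = 000000
Remainder = 00000 (zero — the frame passes the CRC check).

00000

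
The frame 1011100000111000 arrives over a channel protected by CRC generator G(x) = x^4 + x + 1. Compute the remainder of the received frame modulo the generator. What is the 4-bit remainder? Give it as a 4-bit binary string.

0000

Modulo-2 division of 1011100000111000 by 10011:
  pos 0: 10111 XOR 10011 = 00100
  pos 2: 10000 XOR 10011 = 00011
  pos 5: 11000 XOR 10011 = 01011
  pos 6: 10111 XOR 10011 = 00100
  pos 8: 10011 XOR 10011 = 00000
Remainder = 0000 (zero — the frame passes the CRC check).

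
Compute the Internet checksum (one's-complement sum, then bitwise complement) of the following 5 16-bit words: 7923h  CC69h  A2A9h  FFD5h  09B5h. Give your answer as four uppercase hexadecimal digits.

0E3E

One's-complement addition (fold any carry out of bit 15 back into bit 0):
  0x7923 + 0xCC69 = 0x1458C → wrap carry → 0x458D
  0x458D + 0xA2A9 = 0x0E836
  0xE836 + 0xFFD5 = 0x1E80B → wrap carry → 0xE80C
  0xE80C + 0x09B5 = 0x0F1C1
One's-complement sum = 0xF1C1.
Checksum = ~0xF1C1 & 0xFFFF = 0x0E3E.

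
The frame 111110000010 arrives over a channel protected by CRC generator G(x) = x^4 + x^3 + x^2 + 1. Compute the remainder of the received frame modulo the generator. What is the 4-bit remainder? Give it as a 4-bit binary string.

0000

Modulo-2 division of 111110000010 by 11101:
  pos 0: 11111 XOR 11101 = 00010
  pos 3: 10000 XOR 11101 = 01101
  pos 4: 11010 XOR 11101 = 00111
  pos 6: 11101 XOR 11101 = 00000
Remainder = 0000 (zero — the frame passes the CRC check).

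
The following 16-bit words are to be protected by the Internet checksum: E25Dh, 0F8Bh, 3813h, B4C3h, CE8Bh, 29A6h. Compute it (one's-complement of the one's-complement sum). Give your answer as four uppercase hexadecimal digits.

One's-complement addition (fold any carry out of bit 15 back into bit 0):
  0xE25D + 0x0F8B = 0x0F1E8
  0xF1E8 + 0x3813 = 0x129FB → wrap carry → 0x29FC
  0x29FC + 0xB4C3 = 0x0DEBF
  0xDEBF + 0xCE8B = 0x1AD4A → wrap carry → 0xAD4B
  0xAD4B + 0x29A6 = 0x0D6F1
One's-complement sum = 0xD6F1.
Checksum = ~0xD6F1 & 0xFFFF = 0x290E.

290E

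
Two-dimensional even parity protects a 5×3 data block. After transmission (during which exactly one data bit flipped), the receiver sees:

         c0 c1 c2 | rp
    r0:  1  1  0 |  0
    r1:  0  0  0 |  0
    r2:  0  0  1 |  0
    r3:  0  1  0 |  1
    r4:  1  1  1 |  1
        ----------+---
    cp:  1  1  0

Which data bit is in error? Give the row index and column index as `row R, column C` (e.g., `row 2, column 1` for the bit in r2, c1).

row 2, column 0

Recompute each row's even parity and compare to rp:
  r0: data parity 0, sent rp 0 → ok
  r1: data parity 0, sent rp 0 → ok
  r2: data parity 1, sent rp 0 → mismatch
  r3: data parity 1, sent rp 1 → ok
  r4: data parity 1, sent rp 1 → ok
Recompute each column's even parity and compare to cp:
  c0: data parity 0, sent cp 1 → mismatch
  c1: data parity 1, sent cp 1 → ok
  c2: data parity 0, sent cp 0 → ok
Exactly one row (r2) and one column (c0) fail → the flipped bit is at their intersection.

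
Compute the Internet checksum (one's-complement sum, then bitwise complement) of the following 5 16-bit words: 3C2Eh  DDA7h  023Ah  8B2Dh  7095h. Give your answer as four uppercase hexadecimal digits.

One's-complement addition (fold any carry out of bit 15 back into bit 0):
  0x3C2E + 0xDDA7 = 0x119D5 → wrap carry → 0x19D6
  0x19D6 + 0x023A = 0x01C10
  0x1C10 + 0x8B2D = 0x0A73D
  0xA73D + 0x7095 = 0x117D2 → wrap carry → 0x17D3
One's-complement sum = 0x17D3.
Checksum = ~0x17D3 & 0xFFFF = 0xE82C.

E82C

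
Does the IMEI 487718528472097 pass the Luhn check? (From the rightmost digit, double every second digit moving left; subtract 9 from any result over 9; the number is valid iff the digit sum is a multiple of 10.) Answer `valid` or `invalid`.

invalid

From the right, keep odd positions and double even positions (subtract 9 from any doubled value over 9):
  doubled (positions 2,4,...): 9 4 8 4 7 5 7 → sum 44
  kept (positions 1,3,...): 7 0 7 8 5 1 7 4 → sum 39
Total = 83.
83 mod 10 = 3, so the number is invalid.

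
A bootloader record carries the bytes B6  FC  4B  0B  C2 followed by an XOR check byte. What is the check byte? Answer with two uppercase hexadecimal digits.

XOR the bytes together:
  start with 0xB6
  0xB6 ⊕ 0xFC = 0x4A
  0x4A ⊕ 0x4B = 0x01
  0x01 ⊕ 0x0B = 0x0A
  0x0A ⊕ 0xC2 = 0xC8

C8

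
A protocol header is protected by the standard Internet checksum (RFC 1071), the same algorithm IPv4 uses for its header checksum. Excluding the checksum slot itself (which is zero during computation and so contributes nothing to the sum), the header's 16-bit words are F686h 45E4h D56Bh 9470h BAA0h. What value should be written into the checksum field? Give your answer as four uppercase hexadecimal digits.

One's-complement addition (fold any carry out of bit 15 back into bit 0):
  0xF686 + 0x45E4 = 0x13C6A → wrap carry → 0x3C6B
  0x3C6B + 0xD56B = 0x111D6 → wrap carry → 0x11D7
  0x11D7 + 0x9470 = 0x0A647
  0xA647 + 0xBAA0 = 0x160E7 → wrap carry → 0x60E8
One's-complement sum = 0x60E8.
Checksum = ~0x60E8 & 0xFFFF = 0x9F17.

9F17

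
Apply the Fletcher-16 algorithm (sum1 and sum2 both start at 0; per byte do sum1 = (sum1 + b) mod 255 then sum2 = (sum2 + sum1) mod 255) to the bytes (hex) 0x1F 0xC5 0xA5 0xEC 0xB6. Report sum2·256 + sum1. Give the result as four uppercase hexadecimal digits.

342E

Running sums (mod 255):
  after byte 0 (0x1F): sum1=31, sum2=31
  after byte 1 (0xC5): sum1=228, sum2=4
  after byte 2 (0xA5): sum1=138, sum2=142
  after byte 3 (0xEC): sum1=119, sum2=6
  after byte 4 (0xB6): sum1=46, sum2=52
Checksum = sum2·256 + sum1 = 52·256 + 46 = 13358 = 0x342E.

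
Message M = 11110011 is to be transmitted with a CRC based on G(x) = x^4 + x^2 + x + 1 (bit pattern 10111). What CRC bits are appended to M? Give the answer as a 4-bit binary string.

0000

Append 4 zeros: 111100110000. Divide by 10111 (XOR where the leading bit is 1):
  pos 0: 11110 XOR 10111 = 01001
  pos 1: 10010 XOR 10111 = 00101
  pos 3: 10111 XOR 10111 = 00000
Remainder (last 4 bits) = 0000. This is the CRC / FCS.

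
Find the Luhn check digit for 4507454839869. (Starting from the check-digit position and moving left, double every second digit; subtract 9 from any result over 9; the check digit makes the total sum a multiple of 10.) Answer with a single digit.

4

Partial digits right→left: 9 6 8 9 3 8 4 5 4 7 0 5 4
Double every second digit counting from the check-digit position (so the 1st, 3rd, 5th, ... of the partial from the right).
  doubled (with −9 where >9): 9 7 6 8 8 0 8 → sum 46
  kept as-is: 6 9 8 5 7 5 → sum 40
Total = 46 + 40 = 86.
Check digit = (10 − (86 mod 10)) mod 10 = 4.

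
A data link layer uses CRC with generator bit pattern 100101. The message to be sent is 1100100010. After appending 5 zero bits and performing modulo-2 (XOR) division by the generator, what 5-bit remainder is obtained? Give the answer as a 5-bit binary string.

Append 5 zeros: 110010001000000. Divide by 100101 (XOR where the leading bit is 1):
  pos 0: 110010 XOR 100101 = 010111
  pos 1: 101110 XOR 100101 = 001011
  pos 3: 101101 XOR 100101 = 001000
  pos 5: 100000 XOR 100101 = 000101
  pos 8: 101000 XOR 100101 = 001101
Remainder (last 5 bits) = 11010. This is the CRC / FCS.

11010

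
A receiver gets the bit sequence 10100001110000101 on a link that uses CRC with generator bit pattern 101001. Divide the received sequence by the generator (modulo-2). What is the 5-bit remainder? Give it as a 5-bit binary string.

00000

Modulo-2 division of 10100001110000101 by 101001:
  pos 0: 101000 XOR 101001 = 000001
  pos 5: 101110 XOR 101001 = 000111
  pos 8: 111000 XOR 101001 = 010001
  pos 9: 100011 XOR 101001 = 001010
  pos 11: 101001 XOR 101001 = 000000
Remainder = 00000 (zero — the frame passes the CRC check).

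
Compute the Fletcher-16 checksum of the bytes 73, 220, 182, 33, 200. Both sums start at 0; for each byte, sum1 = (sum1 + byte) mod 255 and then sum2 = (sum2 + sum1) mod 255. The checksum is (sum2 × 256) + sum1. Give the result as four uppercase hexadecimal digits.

Running sums (mod 255):
  after byte 0 (73): sum1=73, sum2=73
  after byte 1 (220): sum1=38, sum2=111
  after byte 2 (182): sum1=220, sum2=76
  after byte 3 (33): sum1=253, sum2=74
  after byte 4 (200): sum1=198, sum2=17
Checksum = sum2·256 + sum1 = 17·256 + 198 = 4550 = 0x11C6.

11C6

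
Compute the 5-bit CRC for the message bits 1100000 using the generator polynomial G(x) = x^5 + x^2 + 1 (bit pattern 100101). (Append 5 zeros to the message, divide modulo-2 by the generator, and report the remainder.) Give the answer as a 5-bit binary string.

10110

Append 5 zeros: 110000000000. Divide by 100101 (XOR where the leading bit is 1):
  pos 0: 110000 XOR 100101 = 010101
  pos 1: 101010 XOR 100101 = 001111
  pos 3: 111100 XOR 100101 = 011001
  pos 4: 110010 XOR 100101 = 010111
  pos 5: 101110 XOR 100101 = 001011
Remainder (last 5 bits) = 10110. This is the CRC / FCS.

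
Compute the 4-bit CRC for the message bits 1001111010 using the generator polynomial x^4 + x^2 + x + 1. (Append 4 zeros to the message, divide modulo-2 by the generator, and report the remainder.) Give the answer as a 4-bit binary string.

Append 4 zeros: 10011110100000. Divide by 10111 (XOR where the leading bit is 1):
  pos 0: 10011 XOR 10111 = 00100
  pos 2: 10011 XOR 10111 = 00100
  pos 4: 10001 XOR 10111 = 00110
  pos 6: 11000 XOR 10111 = 01111
  pos 7: 11110 XOR 10111 = 01001
  pos 8: 10010 XOR 10111 = 00101
Remainder (last 4 bits) = 1010. This is the CRC / FCS.

1010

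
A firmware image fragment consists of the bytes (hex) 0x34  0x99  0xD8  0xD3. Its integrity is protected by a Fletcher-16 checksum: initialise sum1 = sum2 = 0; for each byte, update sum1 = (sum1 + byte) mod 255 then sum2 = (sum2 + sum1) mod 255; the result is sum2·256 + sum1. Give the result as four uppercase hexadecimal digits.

237A

Running sums (mod 255):
  after byte 0 (0x34): sum1=52, sum2=52
  after byte 1 (0x99): sum1=205, sum2=2
  after byte 2 (0xD8): sum1=166, sum2=168
  after byte 3 (0xD3): sum1=122, sum2=35
Checksum = sum2·256 + sum1 = 35·256 + 122 = 9082 = 0x237A.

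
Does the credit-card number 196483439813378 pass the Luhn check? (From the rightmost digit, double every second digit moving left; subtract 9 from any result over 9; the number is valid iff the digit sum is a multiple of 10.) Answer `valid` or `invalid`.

From the right, keep odd positions and double even positions (subtract 9 from any doubled value over 9):
  doubled (positions 2,4,...): 5 6 7 6 6 8 9 → sum 47
  kept (positions 1,3,...): 8 3 1 9 4 8 6 1 → sum 40
Total = 87.
87 mod 10 = 7, so the number is invalid.

invalid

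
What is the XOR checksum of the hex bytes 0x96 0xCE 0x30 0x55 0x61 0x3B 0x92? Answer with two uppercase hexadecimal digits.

F5

XOR the bytes together:
  start with 0x96
  0x96 ⊕ 0xCE = 0x58
  0x58 ⊕ 0x30 = 0x68
  0x68 ⊕ 0x55 = 0x3D
  0x3D ⊕ 0x61 = 0x5C
  0x5C ⊕ 0x3B = 0x67
  0x67 ⊕ 0x92 = 0xF5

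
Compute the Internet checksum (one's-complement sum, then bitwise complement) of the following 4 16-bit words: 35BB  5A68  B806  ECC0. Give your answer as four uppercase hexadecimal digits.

CB14

One's-complement addition (fold any carry out of bit 15 back into bit 0):
  0x35BB + 0x5A68 = 0x09023
  0x9023 + 0xB806 = 0x14829 → wrap carry → 0x482A
  0x482A + 0xECC0 = 0x134EA → wrap carry → 0x34EB
One's-complement sum = 0x34EB.
Checksum = ~0x34EB & 0xFFFF = 0xCB14.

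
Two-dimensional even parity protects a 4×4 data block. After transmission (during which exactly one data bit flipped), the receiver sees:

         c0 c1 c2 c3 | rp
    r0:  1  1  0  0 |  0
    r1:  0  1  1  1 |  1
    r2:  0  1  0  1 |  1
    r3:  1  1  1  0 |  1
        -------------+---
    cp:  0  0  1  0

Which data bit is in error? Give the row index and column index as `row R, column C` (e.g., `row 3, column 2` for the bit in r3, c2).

row 2, column 2

Recompute each row's even parity and compare to rp:
  r0: data parity 0, sent rp 0 → ok
  r1: data parity 1, sent rp 1 → ok
  r2: data parity 0, sent rp 1 → mismatch
  r3: data parity 1, sent rp 1 → ok
Recompute each column's even parity and compare to cp:
  c0: data parity 0, sent cp 0 → ok
  c1: data parity 0, sent cp 0 → ok
  c2: data parity 0, sent cp 1 → mismatch
  c3: data parity 0, sent cp 0 → ok
Exactly one row (r2) and one column (c2) fail → the flipped bit is at their intersection.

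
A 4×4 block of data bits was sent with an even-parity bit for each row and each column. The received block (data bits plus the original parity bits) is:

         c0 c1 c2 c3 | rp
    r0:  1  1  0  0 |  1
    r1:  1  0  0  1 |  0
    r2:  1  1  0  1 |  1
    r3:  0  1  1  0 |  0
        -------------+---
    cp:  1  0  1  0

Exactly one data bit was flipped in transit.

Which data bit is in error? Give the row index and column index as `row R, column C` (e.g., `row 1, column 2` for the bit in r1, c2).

Recompute each row's even parity and compare to rp:
  r0: data parity 0, sent rp 1 → mismatch
  r1: data parity 0, sent rp 0 → ok
  r2: data parity 1, sent rp 1 → ok
  r3: data parity 0, sent rp 0 → ok
Recompute each column's even parity and compare to cp:
  c0: data parity 1, sent cp 1 → ok
  c1: data parity 1, sent cp 0 → mismatch
  c2: data parity 1, sent cp 1 → ok
  c3: data parity 0, sent cp 0 → ok
Exactly one row (r0) and one column (c1) fail → the flipped bit is at their intersection.

row 0, column 1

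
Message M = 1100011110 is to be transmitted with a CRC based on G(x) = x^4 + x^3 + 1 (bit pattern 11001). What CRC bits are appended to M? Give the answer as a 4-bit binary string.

Append 4 zeros: 11000111100000. Divide by 11001 (XOR where the leading bit is 1):
  pos 0: 11000 XOR 11001 = 00001
  pos 4: 11111 XOR 11001 = 00110
  pos 6: 11000 XOR 11001 = 00001
Remainder (last 4 bits) = 1000. This is the CRC / FCS.

1000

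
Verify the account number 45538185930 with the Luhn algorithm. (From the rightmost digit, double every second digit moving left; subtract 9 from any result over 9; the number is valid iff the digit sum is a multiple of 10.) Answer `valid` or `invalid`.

From the right, keep odd positions and double even positions (subtract 9 from any doubled value over 9):
  doubled (positions 2,4,...): 6 1 2 6 1 → sum 16
  kept (positions 1,3,...): 0 9 8 8 5 4 → sum 34
Total = 50.
50 mod 10 = 0, so the number is valid.

valid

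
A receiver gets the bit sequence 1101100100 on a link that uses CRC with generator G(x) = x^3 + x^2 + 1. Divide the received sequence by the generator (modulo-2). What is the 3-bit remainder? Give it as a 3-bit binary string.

Modulo-2 division of 1101100100 by 1101:
  pos 0: 1101 XOR 1101 = 0000
  pos 4: 1001 XOR 1101 = 0100
  pos 5: 1000 XOR 1101 = 0101
  pos 6: 1010 XOR 1101 = 0111
Remainder = 111 (nonzero — an error is detected).

111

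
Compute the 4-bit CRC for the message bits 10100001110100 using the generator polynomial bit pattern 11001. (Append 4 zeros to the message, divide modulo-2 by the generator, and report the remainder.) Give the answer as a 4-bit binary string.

Append 4 zeros: 101000011101000000. Divide by 11001 (XOR where the leading bit is 1):
  pos 0: 10100 XOR 11001 = 01101
  pos 1: 11010 XOR 11001 = 00011
  pos 4: 11011 XOR 11001 = 00010
  pos 7: 10101 XOR 11001 = 01100
  pos 8: 11000 XOR 11001 = 00001
  pos 12: 10000 XOR 11001 = 01001
  pos 13: 10010 XOR 11001 = 01011
Remainder (last 4 bits) = 1011. This is the CRC / FCS.

1011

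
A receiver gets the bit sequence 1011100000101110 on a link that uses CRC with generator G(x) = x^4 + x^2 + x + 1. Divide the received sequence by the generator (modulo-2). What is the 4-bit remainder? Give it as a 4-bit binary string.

Modulo-2 division of 1011100000101110 by 10111:
  pos 0: 10111 XOR 10111 = 00000
  pos 10: 10111 XOR 10111 = 00000
Remainder = 0000 (zero — the frame passes the CRC check).

0000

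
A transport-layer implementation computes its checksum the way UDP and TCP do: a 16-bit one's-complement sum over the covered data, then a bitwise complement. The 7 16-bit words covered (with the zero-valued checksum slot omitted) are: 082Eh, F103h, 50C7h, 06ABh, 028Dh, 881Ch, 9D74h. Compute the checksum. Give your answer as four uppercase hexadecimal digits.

One's-complement addition (fold any carry out of bit 15 back into bit 0):
  0x082E + 0xF103 = 0x0F931
  0xF931 + 0x50C7 = 0x149F8 → wrap carry → 0x49F9
  0x49F9 + 0x06AB = 0x050A4
  0x50A4 + 0x028D = 0x05331
  0x5331 + 0x881C = 0x0DB4D
  0xDB4D + 0x9D74 = 0x178C1 → wrap carry → 0x78C2
One's-complement sum = 0x78C2.
Checksum = ~0x78C2 & 0xFFFF = 0x873D.

873D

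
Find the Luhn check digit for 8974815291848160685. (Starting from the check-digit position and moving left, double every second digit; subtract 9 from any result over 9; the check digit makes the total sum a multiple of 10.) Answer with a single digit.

Partial digits right→left: 5 8 6 0 6 1 8 4 8 1 9 2 5 1 8 4 7 9 8
Double every second digit counting from the check-digit position (so the 1st, 3rd, 5th, ... of the partial from the right).
  doubled (with −9 where >9): 1 3 3 7 7 9 1 7 5 7 → sum 50
  kept as-is: 8 0 1 4 1 2 1 4 9 → sum 30
Total = 50 + 30 = 80.
Check digit = (10 − (80 mod 10)) mod 10 = 0.

0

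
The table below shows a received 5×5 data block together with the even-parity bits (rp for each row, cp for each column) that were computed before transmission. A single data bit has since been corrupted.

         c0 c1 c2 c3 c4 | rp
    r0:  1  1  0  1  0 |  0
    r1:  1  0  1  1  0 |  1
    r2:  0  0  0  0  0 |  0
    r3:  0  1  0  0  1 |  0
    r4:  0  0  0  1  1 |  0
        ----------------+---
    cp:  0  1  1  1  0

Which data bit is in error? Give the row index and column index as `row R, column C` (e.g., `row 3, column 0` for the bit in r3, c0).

row 0, column 1

Recompute each row's even parity and compare to rp:
  r0: data parity 1, sent rp 0 → mismatch
  r1: data parity 1, sent rp 1 → ok
  r2: data parity 0, sent rp 0 → ok
  r3: data parity 0, sent rp 0 → ok
  r4: data parity 0, sent rp 0 → ok
Recompute each column's even parity and compare to cp:
  c0: data parity 0, sent cp 0 → ok
  c1: data parity 0, sent cp 1 → mismatch
  c2: data parity 1, sent cp 1 → ok
  c3: data parity 1, sent cp 1 → ok
  c4: data parity 0, sent cp 0 → ok
Exactly one row (r0) and one column (c1) fail → the flipped bit is at their intersection.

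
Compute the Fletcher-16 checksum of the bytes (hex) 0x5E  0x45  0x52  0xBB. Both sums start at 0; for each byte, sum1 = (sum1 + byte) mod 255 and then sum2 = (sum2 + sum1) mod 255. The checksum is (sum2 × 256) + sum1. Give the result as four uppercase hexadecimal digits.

Running sums (mod 255):
  after byte 0 (0x5E): sum1=94, sum2=94
  after byte 1 (0x45): sum1=163, sum2=2
  after byte 2 (0x52): sum1=245, sum2=247
  after byte 3 (0xBB): sum1=177, sum2=169
Checksum = sum2·256 + sum1 = 169·256 + 177 = 43441 = 0xA9B1.

A9B1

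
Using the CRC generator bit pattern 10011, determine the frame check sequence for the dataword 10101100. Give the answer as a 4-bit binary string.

Append 4 zeros: 101011000000. Divide by 10011 (XOR where the leading bit is 1):
  pos 0: 10101 XOR 10011 = 00110
  pos 2: 11010 XOR 10011 = 01001
  pos 3: 10010 XOR 10011 = 00001
  pos 7: 10000 XOR 10011 = 00011
Remainder (last 4 bits) = 0011. This is the CRC / FCS.

0011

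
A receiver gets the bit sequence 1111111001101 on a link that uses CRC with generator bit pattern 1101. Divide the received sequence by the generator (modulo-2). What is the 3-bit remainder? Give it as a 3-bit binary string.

000

Modulo-2 division of 1111111001101 by 1101:
  pos 0: 1111 XOR 1101 = 0010
  pos 2: 1011 XOR 1101 = 0110
  pos 3: 1101 XOR 1101 = 0000
  pos 9: 1101 XOR 1101 = 0000
Remainder = 000 (zero — the frame passes the CRC check).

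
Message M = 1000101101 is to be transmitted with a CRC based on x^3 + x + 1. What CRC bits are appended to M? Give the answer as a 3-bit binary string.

Append 3 zeros: 1000101101000. Divide by 1011 (XOR where the leading bit is 1):
  pos 0: 1000 XOR 1011 = 0011
  pos 2: 1110 XOR 1011 = 0101
  pos 3: 1011 XOR 1011 = 0000
  pos 7: 1010 XOR 1011 = 0001
Remainder (last 3 bits) = 100. This is the CRC / FCS.

100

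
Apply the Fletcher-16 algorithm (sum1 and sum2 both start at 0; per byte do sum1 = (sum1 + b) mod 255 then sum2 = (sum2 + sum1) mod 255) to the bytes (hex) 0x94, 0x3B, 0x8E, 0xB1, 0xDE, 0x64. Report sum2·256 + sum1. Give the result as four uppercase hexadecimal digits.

Running sums (mod 255):
  after byte 0 (0x94): sum1=148, sum2=148
  after byte 1 (0x3B): sum1=207, sum2=100
  after byte 2 (0x8E): sum1=94, sum2=194
  after byte 3 (0xB1): sum1=16, sum2=210
  after byte 4 (0xDE): sum1=238, sum2=193
  after byte 5 (0x64): sum1=83, sum2=21
Checksum = sum2·256 + sum1 = 21·256 + 83 = 5459 = 0x1553.

1553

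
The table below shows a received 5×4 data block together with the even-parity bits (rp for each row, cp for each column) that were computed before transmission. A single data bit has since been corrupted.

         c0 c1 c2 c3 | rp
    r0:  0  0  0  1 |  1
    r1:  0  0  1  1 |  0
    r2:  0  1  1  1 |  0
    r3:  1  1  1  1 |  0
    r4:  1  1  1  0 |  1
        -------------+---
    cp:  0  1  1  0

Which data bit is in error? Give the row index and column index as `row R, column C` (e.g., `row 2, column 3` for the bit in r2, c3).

row 2, column 2

Recompute each row's even parity and compare to rp:
  r0: data parity 1, sent rp 1 → ok
  r1: data parity 0, sent rp 0 → ok
  r2: data parity 1, sent rp 0 → mismatch
  r3: data parity 0, sent rp 0 → ok
  r4: data parity 1, sent rp 1 → ok
Recompute each column's even parity and compare to cp:
  c0: data parity 0, sent cp 0 → ok
  c1: data parity 1, sent cp 1 → ok
  c2: data parity 0, sent cp 1 → mismatch
  c3: data parity 0, sent cp 0 → ok
Exactly one row (r2) and one column (c2) fail → the flipped bit is at their intersection.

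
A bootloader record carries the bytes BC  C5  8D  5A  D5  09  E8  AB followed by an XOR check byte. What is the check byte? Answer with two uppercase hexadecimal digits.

XOR the bytes together:
  start with 0xBC
  0xBC ⊕ 0xC5 = 0x79
  0x79 ⊕ 0x8D = 0xF4
  0xF4 ⊕ 0x5A = 0xAE
  0xAE ⊕ 0xD5 = 0x7B
  0x7B ⊕ 0x09 = 0x72
  0x72 ⊕ 0xE8 = 0x9A
  0x9A ⊕ 0xAB = 0x31

31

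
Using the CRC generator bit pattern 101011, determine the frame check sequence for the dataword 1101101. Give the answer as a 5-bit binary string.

11100

Append 5 zeros: 110110100000. Divide by 101011 (XOR where the leading bit is 1):
  pos 0: 110110 XOR 101011 = 011101
  pos 1: 111011 XOR 101011 = 010000
  pos 2: 100000 XOR 101011 = 001011
  pos 4: 101100 XOR 101011 = 000111
Remainder (last 5 bits) = 11100. This is the CRC / FCS.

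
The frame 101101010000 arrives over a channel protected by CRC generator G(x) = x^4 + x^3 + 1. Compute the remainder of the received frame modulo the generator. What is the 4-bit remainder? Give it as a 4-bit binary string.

Modulo-2 division of 101101010000 by 11001:
  pos 0: 10110 XOR 11001 = 01111
  pos 1: 11111 XOR 11001 = 00110
  pos 3: 11001 XOR 11001 = 00000
Remainder = 0000 (zero — the frame passes the CRC check).

0000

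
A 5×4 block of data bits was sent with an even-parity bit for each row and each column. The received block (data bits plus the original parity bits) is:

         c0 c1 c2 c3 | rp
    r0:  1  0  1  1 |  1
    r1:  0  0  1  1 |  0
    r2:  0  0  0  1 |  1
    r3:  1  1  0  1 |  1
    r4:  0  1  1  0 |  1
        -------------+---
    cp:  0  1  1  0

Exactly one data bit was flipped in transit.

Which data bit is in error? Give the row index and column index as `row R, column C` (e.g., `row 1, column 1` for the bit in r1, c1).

row 4, column 1

Recompute each row's even parity and compare to rp:
  r0: data parity 1, sent rp 1 → ok
  r1: data parity 0, sent rp 0 → ok
  r2: data parity 1, sent rp 1 → ok
  r3: data parity 1, sent rp 1 → ok
  r4: data parity 0, sent rp 1 → mismatch
Recompute each column's even parity and compare to cp:
  c0: data parity 0, sent cp 0 → ok
  c1: data parity 0, sent cp 1 → mismatch
  c2: data parity 1, sent cp 1 → ok
  c3: data parity 0, sent cp 0 → ok
Exactly one row (r4) and one column (c1) fail → the flipped bit is at their intersection.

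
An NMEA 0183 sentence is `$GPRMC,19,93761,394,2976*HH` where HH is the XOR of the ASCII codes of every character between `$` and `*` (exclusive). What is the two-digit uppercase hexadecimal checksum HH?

4D

XOR the ASCII codes of the payload characters:
  'G' = 0x47 → acc = 0x47
  'P' = 0x50 → acc = 0x17
  'R' = 0x52 → acc = 0x45
  'M' = 0x4D → acc = 0x08
  'C' = 0x43 → acc = 0x4B
  ',' = 0x2C → acc = 0x67
  '1' = 0x31 → acc = 0x56
  '9' = 0x39 → acc = 0x6F
  ',' = 0x2C → acc = 0x43
  '9' = 0x39 → acc = 0x7A
  '3' = 0x33 → acc = 0x49
  '7' = 0x37 → acc = 0x7E
  '6' = 0x36 → acc = 0x48
  '1' = 0x31 → acc = 0x79
  ',' = 0x2C → acc = 0x55
  '3' = 0x33 → acc = 0x66
  '9' = 0x39 → acc = 0x5F
  '4' = 0x34 → acc = 0x6B
  ',' = 0x2C → acc = 0x47
  '2' = 0x32 → acc = 0x75
  '9' = 0x39 → acc = 0x4C
  '7' = 0x37 → acc = 0x7B
  '6' = 0x36 → acc = 0x4D
Checksum = 0x4D.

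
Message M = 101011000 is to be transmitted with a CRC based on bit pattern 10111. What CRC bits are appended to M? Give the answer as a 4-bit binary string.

Append 4 zeros: 1010110000000. Divide by 10111 (XOR where the leading bit is 1):
  pos 0: 10101 XOR 10111 = 00010
  pos 3: 10100 XOR 10111 = 00011
  pos 6: 11000 XOR 10111 = 01111
  pos 7: 11110 XOR 10111 = 01001
  pos 8: 10010 XOR 10111 = 00101
Remainder (last 4 bits) = 0101. This is the CRC / FCS.

0101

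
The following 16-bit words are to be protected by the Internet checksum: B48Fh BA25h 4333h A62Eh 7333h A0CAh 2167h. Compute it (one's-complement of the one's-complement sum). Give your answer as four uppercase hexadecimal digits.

7283

One's-complement addition (fold any carry out of bit 15 back into bit 0):
  0xB48F + 0xBA25 = 0x16EB4 → wrap carry → 0x6EB5
  0x6EB5 + 0x4333 = 0x0B1E8
  0xB1E8 + 0xA62E = 0x15816 → wrap carry → 0x5817
  0x5817 + 0x7333 = 0x0CB4A
  0xCB4A + 0xA0CA = 0x16C14 → wrap carry → 0x6C15
  0x6C15 + 0x2167 = 0x08D7C
One's-complement sum = 0x8D7C.
Checksum = ~0x8D7C & 0xFFFF = 0x7283.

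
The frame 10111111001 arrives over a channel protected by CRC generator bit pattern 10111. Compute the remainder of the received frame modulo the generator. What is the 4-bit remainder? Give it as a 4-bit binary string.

Modulo-2 division of 10111111001 by 10111:
  pos 0: 10111 XOR 10111 = 00000
  pos 5: 11100 XOR 10111 = 01011
  pos 6: 10111 XOR 10111 = 00000
Remainder = 0000 (zero — the frame passes the CRC check).

0000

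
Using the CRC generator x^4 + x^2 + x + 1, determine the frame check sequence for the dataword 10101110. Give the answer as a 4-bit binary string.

Append 4 zeros: 101011100000. Divide by 10111 (XOR where the leading bit is 1):
  pos 0: 10101 XOR 10111 = 00010
  pos 3: 10110 XOR 10111 = 00001
  pos 7: 10000 XOR 10111 = 00111
Remainder (last 4 bits) = 0111. This is the CRC / FCS.

0111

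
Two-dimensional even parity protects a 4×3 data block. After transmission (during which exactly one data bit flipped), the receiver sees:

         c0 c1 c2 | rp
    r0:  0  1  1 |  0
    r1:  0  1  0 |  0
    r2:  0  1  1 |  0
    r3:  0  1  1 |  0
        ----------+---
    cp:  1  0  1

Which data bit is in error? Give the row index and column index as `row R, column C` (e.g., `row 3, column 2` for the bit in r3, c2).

row 1, column 0

Recompute each row's even parity and compare to rp:
  r0: data parity 0, sent rp 0 → ok
  r1: data parity 1, sent rp 0 → mismatch
  r2: data parity 0, sent rp 0 → ok
  r3: data parity 0, sent rp 0 → ok
Recompute each column's even parity and compare to cp:
  c0: data parity 0, sent cp 1 → mismatch
  c1: data parity 0, sent cp 0 → ok
  c2: data parity 1, sent cp 1 → ok
Exactly one row (r1) and one column (c0) fail → the flipped bit is at their intersection.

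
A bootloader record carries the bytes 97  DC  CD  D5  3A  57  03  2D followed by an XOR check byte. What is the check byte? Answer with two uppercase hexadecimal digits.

10

XOR the bytes together:
  start with 0x97
  0x97 ⊕ 0xDC = 0x4B
  0x4B ⊕ 0xCD = 0x86
  0x86 ⊕ 0xD5 = 0x53
  0x53 ⊕ 0x3A = 0x69
  0x69 ⊕ 0x57 = 0x3E
  0x3E ⊕ 0x03 = 0x3D
  0x3D ⊕ 0x2D = 0x10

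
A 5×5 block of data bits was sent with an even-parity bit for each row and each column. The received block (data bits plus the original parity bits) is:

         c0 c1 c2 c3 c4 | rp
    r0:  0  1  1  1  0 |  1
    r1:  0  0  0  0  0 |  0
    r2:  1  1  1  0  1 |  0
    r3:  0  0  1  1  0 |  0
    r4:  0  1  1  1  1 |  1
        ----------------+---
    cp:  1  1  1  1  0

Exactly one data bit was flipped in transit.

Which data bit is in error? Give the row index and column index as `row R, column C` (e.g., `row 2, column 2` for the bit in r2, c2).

Recompute each row's even parity and compare to rp:
  r0: data parity 1, sent rp 1 → ok
  r1: data parity 0, sent rp 0 → ok
  r2: data parity 0, sent rp 0 → ok
  r3: data parity 0, sent rp 0 → ok
  r4: data parity 0, sent rp 1 → mismatch
Recompute each column's even parity and compare to cp:
  c0: data parity 1, sent cp 1 → ok
  c1: data parity 1, sent cp 1 → ok
  c2: data parity 0, sent cp 1 → mismatch
  c3: data parity 1, sent cp 1 → ok
  c4: data parity 0, sent cp 0 → ok
Exactly one row (r4) and one column (c2) fail → the flipped bit is at their intersection.

row 4, column 2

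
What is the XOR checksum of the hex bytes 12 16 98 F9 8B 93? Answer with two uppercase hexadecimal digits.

7D

XOR the bytes together:
  start with 0x12
  0x12 ⊕ 0x16 = 0x04
  0x04 ⊕ 0x98 = 0x9C
  0x9C ⊕ 0xF9 = 0x65
  0x65 ⊕ 0x8B = 0xEE
  0xEE ⊕ 0x93 = 0x7D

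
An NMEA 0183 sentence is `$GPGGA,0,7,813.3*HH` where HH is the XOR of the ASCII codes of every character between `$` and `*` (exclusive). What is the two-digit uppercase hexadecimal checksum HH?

5A

XOR the ASCII codes of the payload characters:
  'G' = 0x47 → acc = 0x47
  'P' = 0x50 → acc = 0x17
  'G' = 0x47 → acc = 0x50
  'G' = 0x47 → acc = 0x17
  'A' = 0x41 → acc = 0x56
  ',' = 0x2C → acc = 0x7A
  '0' = 0x30 → acc = 0x4A
  ',' = 0x2C → acc = 0x66
  '7' = 0x37 → acc = 0x51
  ',' = 0x2C → acc = 0x7D
  '8' = 0x38 → acc = 0x45
  '1' = 0x31 → acc = 0x74
  '3' = 0x33 → acc = 0x47
  '.' = 0x2E → acc = 0x69
  '3' = 0x33 → acc = 0x5A
Checksum = 0x5A.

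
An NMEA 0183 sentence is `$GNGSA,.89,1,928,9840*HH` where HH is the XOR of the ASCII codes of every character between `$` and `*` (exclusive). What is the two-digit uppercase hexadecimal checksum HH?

XOR the ASCII codes of the payload characters:
  'G' = 0x47 → acc = 0x47
  'N' = 0x4E → acc = 0x09
  'G' = 0x47 → acc = 0x4E
  'S' = 0x53 → acc = 0x1D
  'A' = 0x41 → acc = 0x5C
  ',' = 0x2C → acc = 0x70
  '.' = 0x2E → acc = 0x5E
  '8' = 0x38 → acc = 0x66
  '9' = 0x39 → acc = 0x5F
  ',' = 0x2C → acc = 0x73
  '1' = 0x31 → acc = 0x42
  ',' = 0x2C → acc = 0x6E
  '9' = 0x39 → acc = 0x57
  '2' = 0x32 → acc = 0x65
  '8' = 0x38 → acc = 0x5D
  ',' = 0x2C → acc = 0x71
  '9' = 0x39 → acc = 0x48
  '8' = 0x38 → acc = 0x70
  '4' = 0x34 → acc = 0x44
  '0' = 0x30 → acc = 0x74
Checksum = 0x74.

74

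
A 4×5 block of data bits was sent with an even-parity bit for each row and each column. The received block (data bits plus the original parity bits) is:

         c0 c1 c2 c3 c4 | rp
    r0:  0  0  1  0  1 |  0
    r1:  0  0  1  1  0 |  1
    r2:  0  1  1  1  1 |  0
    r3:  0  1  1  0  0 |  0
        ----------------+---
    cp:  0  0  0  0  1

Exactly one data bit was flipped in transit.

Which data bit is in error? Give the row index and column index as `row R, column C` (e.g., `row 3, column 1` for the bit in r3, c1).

Recompute each row's even parity and compare to rp:
  r0: data parity 0, sent rp 0 → ok
  r1: data parity 0, sent rp 1 → mismatch
  r2: data parity 0, sent rp 0 → ok
  r3: data parity 0, sent rp 0 → ok
Recompute each column's even parity and compare to cp:
  c0: data parity 0, sent cp 0 → ok
  c1: data parity 0, sent cp 0 → ok
  c2: data parity 0, sent cp 0 → ok
  c3: data parity 0, sent cp 0 → ok
  c4: data parity 0, sent cp 1 → mismatch
Exactly one row (r1) and one column (c4) fail → the flipped bit is at their intersection.

row 1, column 4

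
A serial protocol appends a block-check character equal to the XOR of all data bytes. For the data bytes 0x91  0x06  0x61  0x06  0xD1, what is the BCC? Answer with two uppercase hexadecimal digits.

XOR the bytes together:
  start with 0x91
  0x91 ⊕ 0x06 = 0x97
  0x97 ⊕ 0x61 = 0xF6
  0xF6 ⊕ 0x06 = 0xF0
  0xF0 ⊕ 0xD1 = 0x21

21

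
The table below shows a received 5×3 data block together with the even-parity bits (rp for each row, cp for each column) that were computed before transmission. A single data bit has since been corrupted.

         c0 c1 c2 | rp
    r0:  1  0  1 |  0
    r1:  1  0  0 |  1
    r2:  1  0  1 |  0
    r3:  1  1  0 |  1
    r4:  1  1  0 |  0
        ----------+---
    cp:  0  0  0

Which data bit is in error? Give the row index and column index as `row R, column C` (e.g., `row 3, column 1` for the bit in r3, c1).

row 3, column 0

Recompute each row's even parity and compare to rp:
  r0: data parity 0, sent rp 0 → ok
  r1: data parity 1, sent rp 1 → ok
  r2: data parity 0, sent rp 0 → ok
  r3: data parity 0, sent rp 1 → mismatch
  r4: data parity 0, sent rp 0 → ok
Recompute each column's even parity and compare to cp:
  c0: data parity 1, sent cp 0 → mismatch
  c1: data parity 0, sent cp 0 → ok
  c2: data parity 0, sent cp 0 → ok
Exactly one row (r3) and one column (c0) fail → the flipped bit is at their intersection.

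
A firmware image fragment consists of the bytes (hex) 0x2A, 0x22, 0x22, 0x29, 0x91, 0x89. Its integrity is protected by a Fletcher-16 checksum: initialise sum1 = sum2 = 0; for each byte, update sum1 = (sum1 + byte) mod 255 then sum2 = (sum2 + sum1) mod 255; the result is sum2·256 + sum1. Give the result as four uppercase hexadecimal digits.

Running sums (mod 255):
  after byte 0 (0x2A): sum1=42, sum2=42
  after byte 1 (0x22): sum1=76, sum2=118
  after byte 2 (0x22): sum1=110, sum2=228
  after byte 3 (0x29): sum1=151, sum2=124
  after byte 4 (0x91): sum1=41, sum2=165
  after byte 5 (0x89): sum1=178, sum2=88
Checksum = sum2·256 + sum1 = 88·256 + 178 = 22706 = 0x58B2.

58B2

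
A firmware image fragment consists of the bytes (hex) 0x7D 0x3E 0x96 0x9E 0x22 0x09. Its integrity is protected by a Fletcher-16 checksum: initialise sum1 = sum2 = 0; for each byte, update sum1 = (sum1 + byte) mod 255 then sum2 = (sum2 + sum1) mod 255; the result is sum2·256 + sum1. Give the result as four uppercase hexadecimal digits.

Running sums (mod 255):
  after byte 0 (0x7D): sum1=125, sum2=125
  after byte 1 (0x3E): sum1=187, sum2=57
  after byte 2 (0x96): sum1=82, sum2=139
  after byte 3 (0x9E): sum1=240, sum2=124
  after byte 4 (0x22): sum1=19, sum2=143
  after byte 5 (0x09): sum1=28, sum2=171
Checksum = sum2·256 + sum1 = 171·256 + 28 = 43804 = 0xAB1C.

AB1C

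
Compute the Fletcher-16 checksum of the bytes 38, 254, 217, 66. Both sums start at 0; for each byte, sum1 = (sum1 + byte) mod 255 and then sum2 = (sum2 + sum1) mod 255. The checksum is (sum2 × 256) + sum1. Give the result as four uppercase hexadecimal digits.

8B41

Running sums (mod 255):
  after byte 0 (38): sum1=38, sum2=38
  after byte 1 (254): sum1=37, sum2=75
  after byte 2 (217): sum1=254, sum2=74
  after byte 3 (66): sum1=65, sum2=139
Checksum = sum2·256 + sum1 = 139·256 + 65 = 35649 = 0x8B41.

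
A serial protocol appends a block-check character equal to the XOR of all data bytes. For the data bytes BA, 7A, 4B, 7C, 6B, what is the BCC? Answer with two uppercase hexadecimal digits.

9C

XOR the bytes together:
  start with 0xBA
  0xBA ⊕ 0x7A = 0xC0
  0xC0 ⊕ 0x4B = 0x8B
  0x8B ⊕ 0x7C = 0xF7
  0xF7 ⊕ 0x6B = 0x9C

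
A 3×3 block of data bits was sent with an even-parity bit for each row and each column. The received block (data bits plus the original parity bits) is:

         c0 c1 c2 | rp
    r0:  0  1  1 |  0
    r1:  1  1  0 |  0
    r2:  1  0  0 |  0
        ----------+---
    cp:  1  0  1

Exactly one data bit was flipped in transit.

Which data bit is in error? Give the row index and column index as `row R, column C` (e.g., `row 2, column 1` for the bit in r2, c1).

row 2, column 0

Recompute each row's even parity and compare to rp:
  r0: data parity 0, sent rp 0 → ok
  r1: data parity 0, sent rp 0 → ok
  r2: data parity 1, sent rp 0 → mismatch
Recompute each column's even parity and compare to cp:
  c0: data parity 0, sent cp 1 → mismatch
  c1: data parity 0, sent cp 0 → ok
  c2: data parity 1, sent cp 1 → ok
Exactly one row (r2) and one column (c0) fail → the flipped bit is at their intersection.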